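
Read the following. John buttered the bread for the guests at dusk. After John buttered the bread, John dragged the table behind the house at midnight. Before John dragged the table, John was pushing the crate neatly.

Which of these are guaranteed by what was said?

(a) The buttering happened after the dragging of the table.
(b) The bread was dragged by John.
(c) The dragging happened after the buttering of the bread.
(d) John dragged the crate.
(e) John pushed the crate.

(a) Not entailed — the narrative places the buttering before the dragging, not after.
(b) Not entailed — John dragged the table, not the bread; the bread belongs to the buttering event.
(c) Entailed — the narrative places the buttering before the dragging.
(d) Not entailed — John dragged the table, not the crate; the crate belongs to the pushing event.
(e) Entailed — 'push' is an activity; 'was pushing' entails that some pushing happened, so 'pushed' holds.

(c), (e)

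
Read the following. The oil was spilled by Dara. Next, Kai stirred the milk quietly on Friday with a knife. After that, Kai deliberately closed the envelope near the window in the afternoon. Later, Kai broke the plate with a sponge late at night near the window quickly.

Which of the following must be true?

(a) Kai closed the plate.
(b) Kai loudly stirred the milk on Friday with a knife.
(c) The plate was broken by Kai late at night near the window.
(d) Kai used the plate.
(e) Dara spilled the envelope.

(c)

(a) Not entailed — Kai closed the envelope, not the plate; the plate belongs to the breaking event.
(b) Not entailed — 'loudly' adds a manner not in (and inconsistent with) the original.
(c) Entailed — the original entails any weakening of itself; this just drops 'quickly', 'with a sponge'.
(d) Not entailed — the plate is the patient, not an instrument — Kai used a sponge.
(e) Not entailed — Dara spilled the oil, not the envelope; the envelope belongs to the closing event.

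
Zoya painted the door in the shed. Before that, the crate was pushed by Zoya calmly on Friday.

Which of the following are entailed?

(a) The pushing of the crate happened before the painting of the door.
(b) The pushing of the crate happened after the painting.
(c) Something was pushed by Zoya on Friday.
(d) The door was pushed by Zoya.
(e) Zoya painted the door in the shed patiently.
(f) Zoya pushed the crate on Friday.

(a), (c), (f)

(a) Entailed — the narrative places the pushing before the painting.
(b) Not entailed — the narrative places the pushing before the painting, not after.
(c) Entailed — this follows by dropping conjuncts from the pushing event's description.
(d) Not entailed — Zoya pushed the crate, not the door; the door belongs to the painting event.
(e) Not entailed — 'patiently' adds information not in the original event.
(f) Entailed — dropping 'calmly' leaves a sub-description the original still satisfies.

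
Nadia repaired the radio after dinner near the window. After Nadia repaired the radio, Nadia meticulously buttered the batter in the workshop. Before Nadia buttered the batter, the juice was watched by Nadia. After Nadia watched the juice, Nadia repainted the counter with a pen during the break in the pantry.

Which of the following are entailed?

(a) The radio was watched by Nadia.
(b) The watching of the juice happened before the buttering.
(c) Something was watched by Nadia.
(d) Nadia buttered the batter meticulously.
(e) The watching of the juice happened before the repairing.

(b), (c), (d)

(a) Not entailed — Nadia watched the juice, not the radio; the radio belongs to the repairing event.
(b) Entailed — the narrative places the watching before the buttering.
(c) Entailed — generalizing the patient leaves a sub-description the original still satisfies.
(d) Entailed — the original entails any weakening of itself; this just drops 'in the workshop'.
(e) Not entailed — the narrative doesn't order the watching relative to the repairing.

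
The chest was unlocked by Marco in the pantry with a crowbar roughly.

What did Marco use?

a crowbar

'with a crowbar' marks the instrument of the unlocking event.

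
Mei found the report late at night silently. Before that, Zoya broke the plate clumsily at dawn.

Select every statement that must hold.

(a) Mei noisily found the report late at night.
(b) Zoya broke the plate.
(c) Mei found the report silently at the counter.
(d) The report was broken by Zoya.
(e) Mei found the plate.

(a) Not entailed — 'noisily' adds a manner not in (and inconsistent with) the original.
(b) Entailed — the original entails any weakening of itself; this just drops 'at dawn', 'clumsily'.
(c) Not entailed — 'at the counter' adds information not in the original event.
(d) Not entailed — Zoya broke the plate, not the report; the report belongs to the finding event.
(e) Not entailed — Mei found the report, not the plate; the plate belongs to the breaking event.

(b)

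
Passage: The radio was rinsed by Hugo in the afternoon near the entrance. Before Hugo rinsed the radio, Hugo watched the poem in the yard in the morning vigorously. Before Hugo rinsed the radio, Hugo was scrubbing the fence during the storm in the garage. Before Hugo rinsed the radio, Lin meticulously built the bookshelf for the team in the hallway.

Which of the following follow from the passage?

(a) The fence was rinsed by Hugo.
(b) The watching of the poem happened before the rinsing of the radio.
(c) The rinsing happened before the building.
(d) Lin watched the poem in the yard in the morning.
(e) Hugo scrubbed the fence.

(b), (e)

(a) Not entailed — Hugo rinsed the radio, not the fence; the fence belongs to the scrubbing event.
(b) Entailed — the narrative places the watching before the rinsing.
(c) Not entailed — the narrative places the building before the rinsing, not after.
(d) Not entailed — the passage has Hugo watching the poem, not Lin.
(e) Entailed — 'scrub' is an activity; 'was scrubbing' entails that some scrubbing happened, so 'scrubbed' holds.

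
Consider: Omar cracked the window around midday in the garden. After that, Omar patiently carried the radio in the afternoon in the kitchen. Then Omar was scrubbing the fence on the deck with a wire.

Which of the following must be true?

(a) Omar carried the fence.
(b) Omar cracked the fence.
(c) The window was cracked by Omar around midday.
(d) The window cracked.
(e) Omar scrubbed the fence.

(c), (d), (e)

(a) Not entailed — Omar carried the radio, not the fence; the fence belongs to the scrubbing event.
(b) Not entailed — Omar cracked the window, not the fence; the fence belongs to the scrubbing event.
(c) Entailed — the original entails any weakening of itself; this just drops 'in the garden'.
(d) Entailed — 'Omar cracked the window' is causative; it entails the inchoative 'the window cracked'.
(e) Entailed — 'scrub' is an activity; 'was scrubbing' entails that some scrubbing happened, so 'scrubbed' holds.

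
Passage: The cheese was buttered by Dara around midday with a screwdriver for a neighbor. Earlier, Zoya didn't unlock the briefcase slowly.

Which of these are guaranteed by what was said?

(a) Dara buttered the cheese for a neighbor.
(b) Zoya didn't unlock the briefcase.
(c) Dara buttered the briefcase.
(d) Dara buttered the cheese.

(a), (d)

(a) Entailed — the original entails any weakening of itself; this just drops 'around midday', 'with a screwdriver'.
(b) Not entailed — dropping 'slowly' under negation is not valid — the original leaves open that Zoya unlocked the briefcase some other way.
(c) Not entailed — Dara buttered the cheese, not the briefcase; the briefcase belongs to the unlocking event.
(d) Entailed — this follows by dropping conjuncts from the buttering event's description.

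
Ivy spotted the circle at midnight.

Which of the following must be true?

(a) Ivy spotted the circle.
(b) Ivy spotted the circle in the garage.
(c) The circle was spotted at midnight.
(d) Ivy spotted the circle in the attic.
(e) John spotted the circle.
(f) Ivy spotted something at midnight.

(a) Entailed — the original entails any weakening of itself; this just drops 'at midnight'.
(b) Not entailed — 'in the garage' adds information not in the original event.
(c) Entailed — the original entails any weakening of itself; this just generalizes the agent.
(d) Not entailed — 'in the attic' adds information not in the original event.
(e) Not entailed — the passage has Ivy spotting the circle, not John.
(f) Entailed — this follows by dropping conjuncts from the spotting event's description.

(a), (c), (f)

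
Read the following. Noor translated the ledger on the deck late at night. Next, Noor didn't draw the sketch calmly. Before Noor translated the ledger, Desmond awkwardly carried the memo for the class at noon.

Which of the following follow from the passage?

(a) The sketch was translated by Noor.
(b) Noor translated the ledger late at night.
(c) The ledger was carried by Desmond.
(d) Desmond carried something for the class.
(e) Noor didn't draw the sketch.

(a) Not entailed — Noor translated the ledger, not the sketch; the sketch belongs to the drawing event.
(b) Entailed — this follows by dropping conjuncts from the translating event's description.
(c) Not entailed — Desmond carried the memo, not the ledger; the ledger belongs to the translating event.
(d) Entailed — this follows by dropping conjuncts from the carrying event's description.
(e) Not entailed — dropping 'calmly' under negation is not valid — the original leaves open that Noor drew the sketch some other way.

(b), (d)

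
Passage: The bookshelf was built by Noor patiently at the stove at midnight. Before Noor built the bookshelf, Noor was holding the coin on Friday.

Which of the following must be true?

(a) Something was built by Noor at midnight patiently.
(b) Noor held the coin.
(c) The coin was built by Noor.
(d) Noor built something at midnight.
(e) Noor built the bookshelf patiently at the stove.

(a) Entailed — every conjunct here is already in the original building event.
(b) Entailed — 'hold' is an activity; 'was holding' entails that some holding happened, so 'held' holds.
(c) Not entailed — Noor built the bookshelf, not the coin; the coin belongs to the holding event.
(d) Entailed — dropping 'at the stove', 'patiently' and generalizing the patient leaves a sub-description the original still satisfies.
(e) Entailed — the original entails any weakening of itself; this just drops 'at midnight'.

(a), (b), (d), (e)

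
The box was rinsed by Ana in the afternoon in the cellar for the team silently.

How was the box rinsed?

'silently' marks the manner of the rinsing event.

silently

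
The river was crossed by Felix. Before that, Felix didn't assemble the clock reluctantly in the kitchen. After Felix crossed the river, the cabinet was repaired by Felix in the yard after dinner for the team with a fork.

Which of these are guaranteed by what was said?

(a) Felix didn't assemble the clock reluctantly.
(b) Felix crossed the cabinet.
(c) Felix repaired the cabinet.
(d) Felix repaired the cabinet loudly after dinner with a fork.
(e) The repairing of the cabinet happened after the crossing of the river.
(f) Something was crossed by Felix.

(a) Not entailed — dropping 'in the kitchen' under negation is not valid — the original leaves open that Felix assembled the clock some other way.
(b) Not entailed — Felix crossed the river, not the cabinet; the cabinet belongs to the repairing event.
(c) Entailed — every conjunct here is already in the original repairing event.
(d) Not entailed — 'loudly' adds information not in the original event.
(e) Entailed — the narrative places the crossing before the repairing.
(f) Entailed — the original entails any weakening of itself; this just generalizes the patient.

(c), (e), (f)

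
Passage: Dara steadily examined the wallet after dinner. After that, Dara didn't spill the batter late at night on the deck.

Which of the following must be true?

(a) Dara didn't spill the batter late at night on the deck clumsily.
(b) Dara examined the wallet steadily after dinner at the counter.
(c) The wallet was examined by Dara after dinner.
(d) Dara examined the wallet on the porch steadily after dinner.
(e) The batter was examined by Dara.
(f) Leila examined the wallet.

(a), (c)

(a) Entailed — under negation, adding a further restriction is entailed: if no such spilling event occurred, none occurred clumsily either.
(b) Not entailed — 'at the counter' adds information not in the original event.
(c) Entailed — dropping 'steadily' leaves a sub-description the original still satisfies.
(d) Not entailed — 'on the porch' adds information not in the original event.
(e) Not entailed — Dara examined the wallet, not the batter; the batter belongs to the spilling event.
(f) Not entailed — the passage has Dara examining the wallet, not Leila.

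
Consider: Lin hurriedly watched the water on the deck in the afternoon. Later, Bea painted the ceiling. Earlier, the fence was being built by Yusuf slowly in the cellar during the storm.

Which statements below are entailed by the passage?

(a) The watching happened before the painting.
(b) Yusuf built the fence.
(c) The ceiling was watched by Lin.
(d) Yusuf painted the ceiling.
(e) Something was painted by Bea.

(a) Entailed — the narrative places the watching before the painting.
(b) Not entailed — 'was building' is progressive on an accomplishment; it does not entail the completed 'built'.
(c) Not entailed — Lin watched the water, not the ceiling; the ceiling belongs to the painting event.
(d) Not entailed — the passage has Bea painting the ceiling, not Yusuf.
(e) Entailed — every conjunct here is already in the original painting event.

(a), (e)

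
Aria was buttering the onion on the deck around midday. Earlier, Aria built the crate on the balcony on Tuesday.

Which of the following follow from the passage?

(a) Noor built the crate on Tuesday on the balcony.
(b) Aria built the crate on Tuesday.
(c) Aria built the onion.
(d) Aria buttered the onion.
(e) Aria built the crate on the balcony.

(b), (e)

(a) Not entailed — the passage has Aria building the crate, not Noor.
(b) Entailed — every conjunct here is already in the original building event.
(c) Not entailed — Aria built the crate, not the onion; the onion belongs to the buttering event.
(d) Not entailed — 'was buttering' is progressive on an accomplishment; it does not entail the completed 'buttered'.
(e) Entailed — every conjunct here is already in the original building event.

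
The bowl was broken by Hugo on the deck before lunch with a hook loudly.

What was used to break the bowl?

'with a hook' marks the instrument of the breaking event.

a hook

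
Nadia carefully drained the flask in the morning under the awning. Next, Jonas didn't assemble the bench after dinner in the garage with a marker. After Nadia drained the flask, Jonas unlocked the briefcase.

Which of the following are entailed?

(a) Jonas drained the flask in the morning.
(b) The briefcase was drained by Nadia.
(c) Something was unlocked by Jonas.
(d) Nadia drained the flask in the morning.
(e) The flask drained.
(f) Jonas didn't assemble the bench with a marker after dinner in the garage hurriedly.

(c), (d), (e), (f)

(a) Not entailed — the passage has Nadia draining the flask, not Jonas.
(b) Not entailed — Nadia drained the flask, not the briefcase; the briefcase belongs to the unlocking event.
(c) Entailed — generalizing the patient leaves a sub-description the original still satisfies.
(d) Entailed — this follows by dropping conjuncts from the draining event's description.
(e) Entailed — 'Nadia drained the flask' is causative; it entails the inchoative 'the flask drained'.
(f) Entailed — under negation, adding a further restriction is entailed: if no such assembling event occurred, none occurred hurriedly either.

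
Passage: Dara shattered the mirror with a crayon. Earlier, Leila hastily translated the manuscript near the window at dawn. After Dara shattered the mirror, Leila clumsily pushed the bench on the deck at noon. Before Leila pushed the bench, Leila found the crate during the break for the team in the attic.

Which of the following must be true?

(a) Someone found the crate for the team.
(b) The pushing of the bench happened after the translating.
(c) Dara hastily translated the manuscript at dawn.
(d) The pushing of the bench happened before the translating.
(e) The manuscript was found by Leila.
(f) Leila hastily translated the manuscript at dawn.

(a) Entailed — this follows by dropping conjuncts from the finding event's description.
(b) Entailed — the narrative places the translating before the pushing.
(c) Not entailed — the passage has Leila translating the manuscript, not Dara.
(d) Not entailed — the narrative places the translating before the pushing, not after.
(e) Not entailed — Leila found the crate, not the manuscript; the manuscript belongs to the translating event.
(f) Entailed — the original entails any weakening of itself; this just drops 'near the window'.

(a), (b), (f)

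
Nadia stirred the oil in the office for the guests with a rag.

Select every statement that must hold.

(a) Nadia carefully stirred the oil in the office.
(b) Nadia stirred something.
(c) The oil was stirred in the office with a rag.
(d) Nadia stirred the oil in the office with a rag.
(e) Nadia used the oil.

(a) Not entailed — 'carefully' adds information not in the original event.
(b) Entailed — dropping 'in the office', 'for the guests', 'with a rag' and generalizing the patient leaves a sub-description the original still satisfies.
(c) Entailed — the original entails any weakening of itself; this just drops 'for the guests' and generalizes the agent.
(d) Entailed — this follows by dropping conjuncts from the stirring event's description.
(e) Not entailed — the oil is the patient, not an instrument — Nadia used a rag.

(b), (c), (d)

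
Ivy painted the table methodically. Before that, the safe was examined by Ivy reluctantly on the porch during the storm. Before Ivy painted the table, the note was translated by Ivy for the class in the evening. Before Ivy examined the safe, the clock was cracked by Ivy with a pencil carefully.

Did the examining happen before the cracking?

The narrative orders the cracking before the examining.

no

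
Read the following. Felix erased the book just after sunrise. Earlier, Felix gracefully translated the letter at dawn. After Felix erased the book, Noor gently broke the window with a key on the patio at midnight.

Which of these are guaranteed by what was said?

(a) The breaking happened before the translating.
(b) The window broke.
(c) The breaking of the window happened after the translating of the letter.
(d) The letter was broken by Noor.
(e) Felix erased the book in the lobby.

(b), (c)

(a) Not entailed — the narrative places the translating before the breaking, not after.
(b) Entailed — 'Noor broke the window' is causative; it entails the inchoative 'the window broke'.
(c) Entailed — the narrative places the translating before the breaking.
(d) Not entailed — Noor broke the window, not the letter; the letter belongs to the translating event.
(e) Not entailed — 'in the lobby' adds information not in the original event.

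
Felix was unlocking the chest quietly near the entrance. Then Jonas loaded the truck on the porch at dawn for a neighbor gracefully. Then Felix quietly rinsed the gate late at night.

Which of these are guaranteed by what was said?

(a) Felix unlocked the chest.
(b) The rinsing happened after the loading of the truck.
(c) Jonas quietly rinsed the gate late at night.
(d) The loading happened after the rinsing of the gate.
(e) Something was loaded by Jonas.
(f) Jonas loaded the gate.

(a) Not entailed — 'was unlocking' is progressive on an accomplishment; it does not entail the completed 'unlocked'.
(b) Entailed — the narrative places the loading before the rinsing.
(c) Not entailed — the passage has Felix rinsing the gate, not Jonas.
(d) Not entailed — the narrative places the loading before the rinsing, not after.
(e) Entailed — dropping 'at dawn', 'gracefully', 'for a neighbor', 'on the porch' and generalizing the patient leaves a sub-description the original still satisfies.
(f) Not entailed — Jonas loaded the truck, not the gate; the gate belongs to the rinsing event.

(b), (e)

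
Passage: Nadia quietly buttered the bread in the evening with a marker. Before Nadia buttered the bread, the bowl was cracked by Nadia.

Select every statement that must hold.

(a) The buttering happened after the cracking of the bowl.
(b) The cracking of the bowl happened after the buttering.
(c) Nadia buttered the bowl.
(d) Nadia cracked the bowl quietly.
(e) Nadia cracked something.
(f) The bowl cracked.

(a), (e), (f)

(a) Entailed — the narrative places the cracking before the buttering.
(b) Not entailed — the narrative places the cracking before the buttering, not after.
(c) Not entailed — Nadia buttered the bread, not the bowl; the bowl belongs to the cracking event.
(d) Not entailed — 'quietly' adds information not in the original event.
(e) Entailed — every conjunct here is already in the original cracking event.
(f) Entailed — 'Nadia cracked the bowl' is causative; it entails the inchoative 'the bowl cracked'.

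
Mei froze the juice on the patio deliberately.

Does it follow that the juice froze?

'Mei froze the juice' is the causative; it entails the inchoative 'the juice froze'.

yes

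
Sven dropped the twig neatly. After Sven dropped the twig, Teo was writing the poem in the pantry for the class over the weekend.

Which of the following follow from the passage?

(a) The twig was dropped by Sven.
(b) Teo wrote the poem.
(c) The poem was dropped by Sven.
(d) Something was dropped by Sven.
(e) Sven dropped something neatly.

(a) Entailed — dropping 'neatly' leaves a sub-description the original still satisfies.
(b) Not entailed — 'was writing' is progressive on an accomplishment; it does not entail the completed 'wrote'.
(c) Not entailed — Sven dropped the twig, not the poem; the poem belongs to the writing event.
(d) Entailed — the original entails any weakening of itself; this just drops 'neatly' and generalizes the patient.
(e) Entailed — generalizing the patient leaves a sub-description the original still satisfies.

(a), (d), (e)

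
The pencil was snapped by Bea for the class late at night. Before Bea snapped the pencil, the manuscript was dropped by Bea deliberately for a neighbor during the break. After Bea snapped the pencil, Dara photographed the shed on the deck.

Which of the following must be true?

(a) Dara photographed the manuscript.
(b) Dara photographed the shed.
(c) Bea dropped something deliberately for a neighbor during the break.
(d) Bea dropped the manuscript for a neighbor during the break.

(a) Not entailed — Dara photographed the shed, not the manuscript; the manuscript belongs to the dropping event.
(b) Entailed — the original entails any weakening of itself; this just drops 'on the deck'.
(c) Entailed — generalizing the patient leaves a sub-description the original still satisfies.
(d) Entailed — the original entails any weakening of itself; this just drops 'deliberately'.

(b), (c), (d)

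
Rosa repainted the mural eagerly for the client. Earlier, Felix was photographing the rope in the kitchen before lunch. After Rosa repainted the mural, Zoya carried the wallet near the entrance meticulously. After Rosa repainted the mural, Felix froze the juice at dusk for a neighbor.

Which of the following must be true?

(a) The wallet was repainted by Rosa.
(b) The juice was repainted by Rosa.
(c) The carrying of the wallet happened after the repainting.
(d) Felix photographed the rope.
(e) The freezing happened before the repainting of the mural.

(c)

(a) Not entailed — Rosa repainted the mural, not the wallet; the wallet belongs to the carrying event.
(b) Not entailed — Rosa repainted the mural, not the juice; the juice belongs to the freezing event.
(c) Entailed — the narrative places the repainting before the carrying.
(d) Not entailed — 'was photographing' is progressive on an accomplishment; it does not entail the completed 'photographed'.
(e) Not entailed — the narrative places the repainting before the freezing, not after.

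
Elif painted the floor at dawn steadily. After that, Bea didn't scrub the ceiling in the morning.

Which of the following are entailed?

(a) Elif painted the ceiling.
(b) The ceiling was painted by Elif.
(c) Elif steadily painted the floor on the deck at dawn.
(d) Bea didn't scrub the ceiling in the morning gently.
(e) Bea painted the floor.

(a) Not entailed — Elif painted the floor, not the ceiling; the ceiling belongs to the scrubbing event.
(b) Not entailed — Elif painted the floor, not the ceiling; the ceiling belongs to the scrubbing event.
(c) Not entailed — 'on the deck' adds information not in the original event.
(d) Entailed — under negation, adding a further restriction is entailed: if no such scrubbing event occurred, none occurred gently either.
(e) Not entailed — the passage has Elif painting the floor, not Bea.

(d)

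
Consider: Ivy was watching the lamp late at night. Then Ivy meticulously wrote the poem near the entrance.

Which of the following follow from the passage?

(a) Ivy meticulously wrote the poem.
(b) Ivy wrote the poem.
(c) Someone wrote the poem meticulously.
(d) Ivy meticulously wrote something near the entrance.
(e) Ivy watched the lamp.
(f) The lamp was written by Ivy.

(a), (b), (c), (d), (e)

(a) Entailed — the original entails any weakening of itself; this just drops 'near the entrance'.
(b) Entailed — the original entails any weakening of itself; this just drops 'near the entrance', 'meticulously'.
(c) Entailed — dropping 'near the entrance' and generalizing the agent leaves a sub-description the original still satisfies.
(d) Entailed — this follows by dropping conjuncts from the writing event's description.
(e) Entailed — 'watch' is an activity; 'was watching' entails that some watching happened, so 'watched' holds.
(f) Not entailed — Ivy wrote the poem, not the lamp; the lamp belongs to the watching event.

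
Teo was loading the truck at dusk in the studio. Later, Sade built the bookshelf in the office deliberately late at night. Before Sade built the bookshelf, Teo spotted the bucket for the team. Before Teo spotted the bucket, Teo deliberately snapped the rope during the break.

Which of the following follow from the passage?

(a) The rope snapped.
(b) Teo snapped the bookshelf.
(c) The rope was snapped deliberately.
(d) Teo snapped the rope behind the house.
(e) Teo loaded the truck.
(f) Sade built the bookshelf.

(a), (c), (f)

(a) Entailed — 'Teo snapped the rope' is causative; it entails the inchoative 'the rope snapped'.
(b) Not entailed — Teo snapped the rope, not the bookshelf; the bookshelf belongs to the building event.
(c) Entailed — the original entails any weakening of itself; this just drops 'during the break' and generalizes the agent.
(d) Not entailed — 'behind the house' adds information not in the original event.
(e) Not entailed — 'was loading' is progressive on an accomplishment; it does not entail the completed 'loaded'.
(f) Entailed — this follows by dropping conjuncts from the building event's description.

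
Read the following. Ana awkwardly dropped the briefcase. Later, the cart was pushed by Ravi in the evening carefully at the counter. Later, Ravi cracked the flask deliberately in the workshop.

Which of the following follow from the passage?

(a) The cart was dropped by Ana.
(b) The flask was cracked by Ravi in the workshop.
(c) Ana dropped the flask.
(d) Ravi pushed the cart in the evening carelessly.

(b)

(a) Not entailed — Ana dropped the briefcase, not the cart; the cart belongs to the pushing event.
(b) Entailed — every conjunct here is already in the original cracking event.
(c) Not entailed — Ana dropped the briefcase, not the flask; the flask belongs to the cracking event.
(d) Not entailed — 'carelessly' adds a manner not in (and inconsistent with) the original.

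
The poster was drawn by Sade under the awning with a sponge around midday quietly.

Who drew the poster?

'Sade' marks the agent of the drawing event.

Sade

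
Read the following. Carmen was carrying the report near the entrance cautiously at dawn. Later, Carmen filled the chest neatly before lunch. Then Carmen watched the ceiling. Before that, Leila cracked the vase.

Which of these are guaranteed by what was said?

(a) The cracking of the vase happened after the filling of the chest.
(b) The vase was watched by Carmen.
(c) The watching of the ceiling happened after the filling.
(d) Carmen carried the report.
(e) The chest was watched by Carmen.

(a) Not entailed — the narrative doesn't order the filling relative to the cracking.
(b) Not entailed — Carmen watched the ceiling, not the vase; the vase belongs to the cracking event.
(c) Entailed — the narrative places the filling before the watching.
(d) Entailed — 'carry' is an activity; 'was carrying' entails that some carrying happened, so 'carried' holds.
(e) Not entailed — Carmen watched the ceiling, not the chest; the chest belongs to the filling event.

(c), (d)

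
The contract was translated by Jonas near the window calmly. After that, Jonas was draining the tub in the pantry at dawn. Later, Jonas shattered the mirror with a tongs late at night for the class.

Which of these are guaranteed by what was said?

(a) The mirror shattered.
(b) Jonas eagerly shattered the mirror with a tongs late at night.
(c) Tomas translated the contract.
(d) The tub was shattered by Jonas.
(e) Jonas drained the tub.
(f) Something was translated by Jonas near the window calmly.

(a), (f)

(a) Entailed — 'Jonas shattered the mirror' is causative; it entails the inchoative 'the mirror shattered'.
(b) Not entailed — 'eagerly' adds information not in the original event.
(c) Not entailed — the passage has Jonas translating the contract, not Tomas.
(d) Not entailed — Jonas shattered the mirror, not the tub; the tub belongs to the draining event.
(e) Not entailed — 'was draining' is progressive on an accomplishment; it does not entail the completed 'drained'.
(f) Entailed — this follows by dropping conjuncts from the translating event's description.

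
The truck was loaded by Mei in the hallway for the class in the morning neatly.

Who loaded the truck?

'Mei' marks the agent of the loading event.

Mei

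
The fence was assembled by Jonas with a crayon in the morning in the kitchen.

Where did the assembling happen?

'in the kitchen' marks the location of the assembling event.

in the kitchen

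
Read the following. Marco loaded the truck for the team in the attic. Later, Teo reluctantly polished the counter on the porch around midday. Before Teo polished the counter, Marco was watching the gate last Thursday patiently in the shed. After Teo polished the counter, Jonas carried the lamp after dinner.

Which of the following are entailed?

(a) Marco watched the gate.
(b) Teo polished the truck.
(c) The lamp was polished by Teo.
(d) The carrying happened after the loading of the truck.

(a) Entailed — 'watch' is an activity; 'was watching' entails that some watching happened, so 'watched' holds.
(b) Not entailed — Teo polished the counter, not the truck; the truck belongs to the loading event.
(c) Not entailed — Teo polished the counter, not the lamp; the lamp belongs to the carrying event.
(d) Entailed — the narrative places the loading before the carrying.

(a), (d)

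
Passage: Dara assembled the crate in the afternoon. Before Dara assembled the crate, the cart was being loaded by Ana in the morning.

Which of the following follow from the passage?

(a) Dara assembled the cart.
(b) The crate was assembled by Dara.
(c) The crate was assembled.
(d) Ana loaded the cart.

(b), (c)

(a) Not entailed — Dara assembled the crate, not the cart; the cart belongs to the loading event.
(b) Entailed — this follows by dropping conjuncts from the assembling event's description.
(c) Entailed — dropping 'in the afternoon' and generalizing the agent leaves a sub-description the original still satisfies.
(d) Not entailed — 'was loading' is progressive on an accomplishment; it does not entail the completed 'loaded'.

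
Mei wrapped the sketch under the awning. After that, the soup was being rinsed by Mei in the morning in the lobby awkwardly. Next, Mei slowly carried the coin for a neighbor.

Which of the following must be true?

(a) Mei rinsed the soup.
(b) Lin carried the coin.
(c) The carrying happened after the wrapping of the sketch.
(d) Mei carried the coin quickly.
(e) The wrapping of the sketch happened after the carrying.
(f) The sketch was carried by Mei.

(a), (c)

(a) Entailed — 'rinse' is an activity; 'was rinsing' entails that some rinsing happened, so 'rinsed' holds.
(b) Not entailed — the passage has Mei carrying the coin, not Lin.
(c) Entailed — the narrative places the wrapping before the carrying.
(d) Not entailed — 'quickly' adds a manner not in (and inconsistent with) the original.
(e) Not entailed — the narrative places the wrapping before the carrying, not after.
(f) Not entailed — Mei carried the coin, not the sketch; the sketch belongs to the wrapping event.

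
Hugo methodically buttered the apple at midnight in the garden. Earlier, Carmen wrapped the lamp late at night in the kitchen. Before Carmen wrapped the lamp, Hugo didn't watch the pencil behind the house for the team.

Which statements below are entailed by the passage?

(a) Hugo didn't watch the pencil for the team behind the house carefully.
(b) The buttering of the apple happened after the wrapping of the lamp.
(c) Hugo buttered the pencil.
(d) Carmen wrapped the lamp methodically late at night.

(a) Entailed — under negation, adding a further restriction is entailed: if no such watching event occurred, none occurred carefully either.
(b) Entailed — the narrative places the wrapping before the buttering.
(c) Not entailed — Hugo buttered the apple, not the pencil; the pencil belongs to the watching event.
(d) Not entailed — 'methodically' adds information not in the original event.

(a), (b)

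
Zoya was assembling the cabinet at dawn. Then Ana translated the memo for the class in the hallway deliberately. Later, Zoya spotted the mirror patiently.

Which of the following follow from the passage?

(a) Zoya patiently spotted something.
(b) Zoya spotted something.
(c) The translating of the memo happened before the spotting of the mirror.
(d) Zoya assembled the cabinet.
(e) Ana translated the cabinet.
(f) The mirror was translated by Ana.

(a) Entailed — every conjunct here is already in the original spotting event.
(b) Entailed — every conjunct here is already in the original spotting event.
(c) Entailed — the narrative places the translating before the spotting.
(d) Not entailed — 'was assembling' is progressive on an accomplishment; it does not entail the completed 'assembled'.
(e) Not entailed — Ana translated the memo, not the cabinet; the cabinet belongs to the assembling event.
(f) Not entailed — Ana translated the memo, not the mirror; the mirror belongs to the spotting event.

(a), (b), (c)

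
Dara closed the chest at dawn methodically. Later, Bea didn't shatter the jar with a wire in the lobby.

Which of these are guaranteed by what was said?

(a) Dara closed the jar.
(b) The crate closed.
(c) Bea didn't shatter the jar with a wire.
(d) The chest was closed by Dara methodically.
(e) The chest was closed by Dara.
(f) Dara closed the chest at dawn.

(a) Not entailed — Dara closed the chest, not the jar; the jar belongs to the shattering event.
(b) Not entailed — the chest is what closed, not the crate.
(c) Not entailed — dropping 'in the lobby' under negation is not valid — the original leaves open that Bea shattered the jar some other way.
(d) Entailed — every conjunct here is already in the original closing event.
(e) Entailed — dropping 'at dawn', 'methodically' leaves a sub-description the original still satisfies.
(f) Entailed — this follows by dropping conjuncts from the closing event's description.

(d), (e), (f)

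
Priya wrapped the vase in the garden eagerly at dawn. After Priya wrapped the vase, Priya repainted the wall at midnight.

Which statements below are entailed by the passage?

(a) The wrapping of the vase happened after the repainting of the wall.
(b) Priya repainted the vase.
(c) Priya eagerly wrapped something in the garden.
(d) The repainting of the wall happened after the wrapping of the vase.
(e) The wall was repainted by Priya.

(c), (d), (e)

(a) Not entailed — the narrative places the wrapping before the repainting, not after.
(b) Not entailed — Priya repainted the wall, not the vase; the vase belongs to the wrapping event.
(c) Entailed — dropping 'at dawn' and generalizing the patient leaves a sub-description the original still satisfies.
(d) Entailed — the narrative places the wrapping before the repainting.
(e) Entailed — this follows by dropping conjuncts from the repainting event's description.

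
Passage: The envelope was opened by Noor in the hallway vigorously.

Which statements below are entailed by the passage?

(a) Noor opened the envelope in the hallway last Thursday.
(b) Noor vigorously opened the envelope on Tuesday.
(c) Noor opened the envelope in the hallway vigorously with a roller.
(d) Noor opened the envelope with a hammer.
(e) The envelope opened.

(a) Not entailed — 'last Thursday' adds information not in the original event.
(b) Not entailed — 'on Tuesday' adds information not in the original event.
(c) Not entailed — 'with a roller' adds information not in the original event.
(d) Not entailed — 'with a hammer' adds information not in the original event.
(e) Entailed — 'Noor opened the envelope' is causative; it entails the inchoative 'the envelope opened'.

(e)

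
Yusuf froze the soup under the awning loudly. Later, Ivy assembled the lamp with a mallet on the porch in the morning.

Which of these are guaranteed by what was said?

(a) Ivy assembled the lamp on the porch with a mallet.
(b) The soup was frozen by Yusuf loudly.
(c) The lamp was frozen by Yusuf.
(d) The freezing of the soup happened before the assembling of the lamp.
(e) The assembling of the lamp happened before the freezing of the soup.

(a), (b), (d)

(a) Entailed — every conjunct here is already in the original assembling event.
(b) Entailed — dropping 'under the awning' leaves a sub-description the original still satisfies.
(c) Not entailed — Yusuf froze the soup, not the lamp; the lamp belongs to the assembling event.
(d) Entailed — the narrative places the freezing before the assembling.
(e) Not entailed — the narrative places the freezing before the assembling, not after.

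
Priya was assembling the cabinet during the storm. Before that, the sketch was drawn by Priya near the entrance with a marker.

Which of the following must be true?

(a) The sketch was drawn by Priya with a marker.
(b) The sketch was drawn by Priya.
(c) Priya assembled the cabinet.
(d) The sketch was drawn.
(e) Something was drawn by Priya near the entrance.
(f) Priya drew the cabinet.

(a), (b), (d), (e)

(a) Entailed — dropping 'near the entrance' leaves a sub-description the original still satisfies.
(b) Entailed — the original entails any weakening of itself; this just drops 'with a marker', 'near the entrance'.
(c) Not entailed — 'was assembling' is progressive on an accomplishment; it does not entail the completed 'assembled'.
(d) Entailed — every conjunct here is already in the original drawing event.
(e) Entailed — the original entails any weakening of itself; this just drops 'with a marker' and generalizes the patient.
(f) Not entailed — Priya drew the sketch, not the cabinet; the cabinet belongs to the assembling event.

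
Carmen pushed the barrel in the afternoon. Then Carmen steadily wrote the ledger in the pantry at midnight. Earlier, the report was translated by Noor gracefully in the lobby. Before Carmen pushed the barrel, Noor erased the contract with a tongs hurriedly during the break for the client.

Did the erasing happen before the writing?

The narrative orders the erasing before the writing.

yes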